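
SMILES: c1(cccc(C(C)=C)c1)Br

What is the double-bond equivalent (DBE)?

5

Molecular formula from the SMILES: C9H9Br.
DoU = (2C + 2 + N − H − X)/2 = (2·9 + 2 + 0 − 9 − 1)/2 = 10/2 = 5.
(Structurally: 1 ring(s) + 4 π bond(s) = 5.)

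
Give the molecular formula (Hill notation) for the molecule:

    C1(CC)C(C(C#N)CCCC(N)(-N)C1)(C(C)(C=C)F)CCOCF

C18H31F2N3O

Heavy atoms from the SMILES: 18 C, 2 F, 3 N, 1 O.
Implicit hydrogens by atom environment:
  9 × C: 2 H each → 18
  4 × C: no H
  3 × C: 1 H each → 3
  2 × C: 3 H each → 6
  2 × F: no H
  2 × N: 2 H each → 4
  1 × N: no H
  1 × O: no H
  Total hydrogens = 31.
Molecular formula: C18H31F2N3O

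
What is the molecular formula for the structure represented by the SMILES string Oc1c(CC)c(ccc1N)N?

C8H12N2O

Heavy atoms from the SMILES: 8 C, 2 N, 1 O.
Implicit hydrogens by atom environment:
  4 × C (aromatic): no H
  2 × C (aromatic): 1 H each → 2
  2 × N: 2 H each → 4
  1 × C: 3 H
  1 × C: 2 H
  1 × O: 1 H
  Total hydrogens = 12.
Molecular formula: C8H12N2O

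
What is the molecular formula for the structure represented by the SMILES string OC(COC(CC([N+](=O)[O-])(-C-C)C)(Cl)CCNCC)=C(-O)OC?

Heavy atoms from the SMILES: 14 C, 1 Cl, 2 N, 6 O.
Implicit hydrogens by atom environment:
  6 × C: 2 H each → 12
  4 × C: 3 H each → 12
  4 × C: no H
  3 × O: no H
  2 × O: 1 H each → 2
  1 × Cl: no H
  1 × N: 1 H
  1 × N (charge +1): no H
  1 × O (charge -1): no H
  Total hydrogens = 27.
Molecular formula: C14H27ClN2O6

C14H27ClN2O6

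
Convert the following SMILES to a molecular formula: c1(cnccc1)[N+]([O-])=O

Heavy atoms from the SMILES: 5 C, 2 N, 2 O.
Implicit hydrogens by atom environment:
  4 × C (aromatic): 1 H each → 4
  1 × C (aromatic): no H
  1 × N (aromatic): no H
  1 × N (charge +1): no H
  1 × O: no H
  1 × O (charge -1): no H
  Total hydrogens = 4.
Molecular formula: C5H4N2O2

C5H4N2O2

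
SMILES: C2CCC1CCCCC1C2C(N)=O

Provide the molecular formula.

Heavy atoms from the SMILES: 11 C, 1 N, 1 O.
Implicit hydrogens by atom environment:
  7 × C: 2 H each → 14
  3 × C: 1 H each → 3
  1 × C: no H
  1 × N: 2 H
  1 × O: no H
  Total hydrogens = 19.
Molecular formula: C11H19NO

C11H19NO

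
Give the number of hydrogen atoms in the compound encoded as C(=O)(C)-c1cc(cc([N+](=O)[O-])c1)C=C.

Hydrogens are implicit in SMILES; fill each atom to its normal valence:
  3 × C (aromatic): 1 H each → 3
  3 × C (aromatic): no H
  2 × O: no H
  1 × C: 3 H
  1 × C: 2 H
  1 × C: 1 H
  1 × C: no H
  1 × N (charge +1): no H
  1 × O (charge -1): no H
  Total hydrogens = 9.

9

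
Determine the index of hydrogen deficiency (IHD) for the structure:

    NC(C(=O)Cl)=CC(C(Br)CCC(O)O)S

2

Molecular formula from the SMILES: C8H13BrClNO3S.
DoU = (2C + 2 + N − H − X)/2 = (2·8 + 2 + 1 − 13 − 2)/2 = 4/2 = 2.
(Structurally: 0 ring(s) + 2 π bond(s) = 2.)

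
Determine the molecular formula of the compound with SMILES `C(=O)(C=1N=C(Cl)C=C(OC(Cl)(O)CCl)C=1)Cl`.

C8H5Cl4NO3

Heavy atoms from the SMILES: 8 C, 4 Cl, 1 N, 3 O.
Implicit hydrogens by atom environment:
  4 × Cl: no H
  3 × C (aromatic): no H
  2 × C (aromatic): 1 H each → 2
  2 × C: no H
  2 × O: no H
  1 × C: 2 H
  1 × N (aromatic): no H
  1 × O: 1 H
  Total hydrogens = 5.
Molecular formula: C8H5Cl4NO3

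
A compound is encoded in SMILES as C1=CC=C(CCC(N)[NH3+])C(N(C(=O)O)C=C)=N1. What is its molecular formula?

C11H17N4O2+

Heavy atoms from the SMILES: 11 C, 4 N, 2 O.
Implicit hydrogens by atom environment:
  3 × C: 2 H each → 6
  3 × C (aromatic): 1 H each → 3
  2 × C: 1 H each → 2
  2 × C (aromatic): no H
  1 × C: no H
  1 × N (charge +1): 3 H
  1 × N: 2 H
  1 × N (aromatic): no H
  1 × N: no H
  1 × O: 1 H
  1 × O: no H
  Total hydrogens = 17.
Net charge +1.
Molecular formula: C11H17N4O2+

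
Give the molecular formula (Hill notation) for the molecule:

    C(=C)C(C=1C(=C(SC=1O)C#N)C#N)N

C9H7N3OS

Heavy atoms from the SMILES: 9 C, 3 N, 1 O, 1 S.
Implicit hydrogens by atom environment:
  4 × C (aromatic): no H
  2 × C: 1 H each → 2
  2 × C: no H
  2 × N: no H
  1 × C: 2 H
  1 × N: 2 H
  1 × O: 1 H
  1 × S (aromatic): no H
  Total hydrogens = 7.
Molecular formula: C9H7N3OS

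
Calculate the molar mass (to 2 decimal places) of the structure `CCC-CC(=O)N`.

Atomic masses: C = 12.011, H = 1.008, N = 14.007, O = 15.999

101.15

Molecular formula: C5H11NO.
M = 5×12.011 + 11×1.008 + 1×14.007 + 1×15.999 = 101.15 g/mol.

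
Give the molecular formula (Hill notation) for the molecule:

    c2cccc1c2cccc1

C10H8

Heavy atoms from the SMILES: 10 C.
Implicit hydrogens by atom environment:
  8 × C (aromatic): 1 H each → 8
  2 × C (aromatic): no H
  Total hydrogens = 8.
Molecular formula: C10H8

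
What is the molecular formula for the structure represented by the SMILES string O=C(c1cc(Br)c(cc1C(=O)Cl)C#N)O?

C9H3BrClNO3

Heavy atoms from the SMILES: 1 Br, 9 C, 1 Cl, 1 N, 3 O.
Implicit hydrogens by atom environment:
  4 × C (aromatic): no H
  3 × C: no H
  2 × C (aromatic): 1 H each → 2
  2 × O: no H
  1 × Br: no H
  1 × Cl: no H
  1 × N: no H
  1 × O: 1 H
  Total hydrogens = 3.
Molecular formula: C9H3BrClNO3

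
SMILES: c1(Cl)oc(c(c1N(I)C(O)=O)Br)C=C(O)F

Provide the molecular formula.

C7H3BrClFINO4

Heavy atoms from the SMILES: 1 Br, 7 C, 1 Cl, 1 F, 1 I, 1 N, 4 O.
Implicit hydrogens by atom environment:
  4 × C (aromatic): no H
  2 × C: no H
  2 × O: 1 H each → 2
  1 × Br: no H
  1 × C: 1 H
  1 × Cl: no H
  1 × F: no H
  1 × I: no H
  1 × N: no H
  1 × O (aromatic): no H
  1 × O: no H
  Total hydrogens = 3.
Molecular formula: C7H3BrClFINO4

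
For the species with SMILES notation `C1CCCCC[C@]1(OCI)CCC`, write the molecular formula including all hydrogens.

C11H21IO

Heavy atoms from the SMILES: 11 C, 1 I, 1 O.
Implicit hydrogens by atom environment:
  9 × C: 2 H each → 18
  1 × C: 3 H
  1 × C: no H
  1 × I: no H
  1 × O: no H
  Total hydrogens = 21.
Molecular formula: C11H21IO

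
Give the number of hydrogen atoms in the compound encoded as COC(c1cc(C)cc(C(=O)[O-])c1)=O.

9

Hydrogens are implicit in SMILES; fill each atom to its normal valence:
  3 × C (aromatic): 1 H each → 3
  3 × C (aromatic): no H
  3 × O: no H
  2 × C: 3 H each → 6
  2 × C: no H
  1 × O (charge -1): no H
  Total hydrogens = 9.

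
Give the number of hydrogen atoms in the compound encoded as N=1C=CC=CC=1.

Hydrogens are implicit in SMILES; fill each atom to its normal valence:
  5 × C (aromatic): 1 H each → 5
  1 × N (aromatic): no H
  Total hydrogens = 5.

5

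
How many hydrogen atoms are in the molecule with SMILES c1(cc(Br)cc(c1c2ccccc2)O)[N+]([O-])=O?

8

Hydrogens are implicit in SMILES; fill each atom to its normal valence:
  7 × C (aromatic): 1 H each → 7
  5 × C (aromatic): no H
  1 × Br: no H
  1 × N (charge +1): no H
  1 × O: 1 H
  1 × O: no H
  1 × O (charge -1): no H
  Total hydrogens = 8.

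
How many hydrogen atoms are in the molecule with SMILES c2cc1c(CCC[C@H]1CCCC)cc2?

20

Hydrogens are implicit in SMILES; fill each atom to its normal valence:
  6 × C: 2 H each → 12
  4 × C (aromatic): 1 H each → 4
  2 × C (aromatic): no H
  1 × C: 3 H
  1 × C: 1 H
  Total hydrogens = 20.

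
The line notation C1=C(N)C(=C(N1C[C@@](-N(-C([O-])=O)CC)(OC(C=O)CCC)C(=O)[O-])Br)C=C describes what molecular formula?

Heavy atoms from the SMILES: 1 Br, 17 C, 3 N, 6 O.
Implicit hydrogens by atom environment:
  5 × C: 2 H each → 10
  4 × O: no H
  3 × C: 1 H each → 3
  3 × C (aromatic): no H
  3 × C: no H
  2 × C: 3 H each → 6
  2 × O (charge -1): no H
  1 × Br: no H
  1 × C (aromatic): 1 H
  1 × N: 2 H
  1 × N (aromatic): no H
  1 × N: no H
  Total hydrogens = 22.
Net charge -2.
Molecular formula: [C17H22BrN3O6]2-

[C17H22BrN3O6]2-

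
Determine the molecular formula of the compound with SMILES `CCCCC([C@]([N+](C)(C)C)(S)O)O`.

Heavy atoms from the SMILES: 9 C, 1 N, 2 O, 1 S.
Implicit hydrogens by atom environment:
  4 × C: 3 H each → 12
  3 × C: 2 H each → 6
  2 × O: 1 H each → 2
  1 × C: 1 H
  1 × C: no H
  1 × N (charge +1): no H
  1 × S: 1 H
  Total hydrogens = 22.
Net charge +1.
Molecular formula: C9H22NO2S+

C9H22NO2S+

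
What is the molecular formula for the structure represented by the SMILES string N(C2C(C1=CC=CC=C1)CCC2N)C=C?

Heavy atoms from the SMILES: 13 C, 2 N.
Implicit hydrogens by atom environment:
  5 × C (aromatic): 1 H each → 5
  4 × C: 1 H each → 4
  3 × C: 2 H each → 6
  1 × C (aromatic): no H
  1 × N: 2 H
  1 × N: 1 H
  Total hydrogens = 18.
Molecular formula: C13H18N2

C13H18N2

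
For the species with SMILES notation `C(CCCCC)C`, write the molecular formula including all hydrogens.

C7H16

Heavy atoms from the SMILES: 7 C.
Implicit hydrogens by atom environment:
  5 × C: 2 H each → 10
  2 × C: 3 H each → 6
  Total hydrogens = 16.
Molecular formula: C7H16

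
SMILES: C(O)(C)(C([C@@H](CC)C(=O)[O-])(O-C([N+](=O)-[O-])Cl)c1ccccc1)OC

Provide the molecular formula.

Heavy atoms from the SMILES: 15 C, 1 Cl, 1 N, 7 O.
Implicit hydrogens by atom environment:
  5 × C (aromatic): 1 H each → 5
  4 × O: no H
  3 × C: 3 H each → 9
  3 × C: no H
  2 × C: 1 H each → 2
  2 × O (charge -1): no H
  1 × C: 2 H
  1 × C (aromatic): no H
  1 × Cl: no H
  1 × N (charge +1): no H
  1 × O: 1 H
  Total hydrogens = 19.
Net charge -1.
Molecular formula: C15H19ClNO7-

C15H19ClNO7-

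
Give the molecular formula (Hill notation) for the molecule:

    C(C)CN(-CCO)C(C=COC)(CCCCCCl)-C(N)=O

Heavy atoms from the SMILES: 15 C, 1 Cl, 2 N, 3 O.
Implicit hydrogens by atom environment:
  9 × C: 2 H each → 18
  2 × C: 3 H each → 6
  2 × C: 1 H each → 2
  2 × C: no H
  2 × O: no H
  1 × Cl: no H
  1 × N: 2 H
  1 × N: no H
  1 × O: 1 H
  Total hydrogens = 29.
Molecular formula: C15H29ClN2O3

C15H29ClN2O3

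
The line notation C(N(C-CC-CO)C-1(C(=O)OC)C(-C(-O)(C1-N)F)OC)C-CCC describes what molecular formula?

C16H31FN2O5

Heavy atoms from the SMILES: 16 C, 1 F, 2 N, 5 O.
Implicit hydrogens by atom environment:
  8 × C: 2 H each → 16
  3 × C: 3 H each → 9
  3 × C: no H
  3 × O: no H
  2 × C: 1 H each → 2
  2 × O: 1 H each → 2
  1 × F: no H
  1 × N: 2 H
  1 × N: no H
  Total hydrogens = 31.
Molecular formula: C16H31FN2O5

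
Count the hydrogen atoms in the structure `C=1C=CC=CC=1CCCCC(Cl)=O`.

Hydrogens are implicit in SMILES; fill each atom to its normal valence:
  5 × C (aromatic): 1 H each → 5
  4 × C: 2 H each → 8
  1 × C (aromatic): no H
  1 × C: no H
  1 × Cl: no H
  1 × O: no H
  Total hydrogens = 13.

13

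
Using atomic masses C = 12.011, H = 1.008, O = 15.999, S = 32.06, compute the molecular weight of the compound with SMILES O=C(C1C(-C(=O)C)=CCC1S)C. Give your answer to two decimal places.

184.25

Molecular formula: C9H12O2S.
M = 9×12.011 + 12×1.008 + 2×15.999 + 1×32.06 = 184.25 g/mol.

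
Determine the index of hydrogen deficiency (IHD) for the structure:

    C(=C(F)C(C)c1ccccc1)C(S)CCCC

5

Molecular formula from the SMILES: C15H21FS.
DoU = (2C + 2 + N − H − X)/2 = (2·15 + 2 + 0 − 21 − 1)/2 = 10/2 = 5.
(Structurally: 1 ring(s) + 4 π bond(s) = 5.)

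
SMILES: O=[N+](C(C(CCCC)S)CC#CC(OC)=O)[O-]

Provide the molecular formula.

C11H17NO4S

Heavy atoms from the SMILES: 11 C, 1 N, 4 O, 1 S.
Implicit hydrogens by atom environment:
  4 × C: 2 H each → 8
  3 × C: no H
  3 × O: no H
  2 × C: 3 H each → 6
  2 × C: 1 H each → 2
  1 × N (charge +1): no H
  1 × O (charge -1): no H
  1 × S: 1 H
  Total hydrogens = 17.
Molecular formula: C11H17NO4S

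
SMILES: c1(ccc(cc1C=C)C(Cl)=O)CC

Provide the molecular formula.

C11H11ClO

Heavy atoms from the SMILES: 11 C, 1 Cl, 1 O.
Implicit hydrogens by atom environment:
  3 × C (aromatic): 1 H each → 3
  3 × C (aromatic): no H
  2 × C: 2 H each → 4
  1 × C: 3 H
  1 × C: 1 H
  1 × C: no H
  1 × Cl: no H
  1 × O: no H
  Total hydrogens = 11.
Molecular formula: C11H11ClO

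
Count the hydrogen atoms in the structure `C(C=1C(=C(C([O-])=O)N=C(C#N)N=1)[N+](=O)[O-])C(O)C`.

7

Hydrogens are implicit in SMILES; fill each atom to its normal valence:
  4 × C (aromatic): no H
  2 × C: no H
  2 × N (aromatic): no H
  2 × O: no H
  2 × O (charge -1): no H
  1 × C: 3 H
  1 × C: 2 H
  1 × C: 1 H
  1 × N (charge +1): no H
  1 × N: no H
  1 × O: 1 H
  Total hydrogens = 7.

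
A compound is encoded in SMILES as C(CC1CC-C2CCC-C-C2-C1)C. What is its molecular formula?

Heavy atoms from the SMILES: 13 C.
Implicit hydrogens by atom environment:
  9 × C: 2 H each → 18
  3 × C: 1 H each → 3
  1 × C: 3 H
  Total hydrogens = 24.
Molecular formula: C13H24

C13H24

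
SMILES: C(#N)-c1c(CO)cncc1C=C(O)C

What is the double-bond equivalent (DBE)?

Molecular formula from the SMILES: C10H10N2O2.
DoU = (2C + 2 + N − H − X)/2 = (2·10 + 2 + 2 − 10 − 0)/2 = 14/2 = 7.
(Structurally: 1 ring(s) + 6 π bond(s) = 7.)

7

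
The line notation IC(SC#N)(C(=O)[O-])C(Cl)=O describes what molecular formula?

C4ClINO3S-

Heavy atoms from the SMILES: 4 C, 1 Cl, 1 I, 1 N, 3 O, 1 S.
Implicit hydrogens by atom environment:
  4 × C: no H
  2 × O: no H
  1 × Cl: no H
  1 × I: no H
  1 × N: no H
  1 × O (charge -1): no H
  1 × S: no H
  Total hydrogens = 0.
Net charge -1.
Molecular formula: C4ClINO3S-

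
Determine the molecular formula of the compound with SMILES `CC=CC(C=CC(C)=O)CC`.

C10H16O

Heavy atoms from the SMILES: 10 C, 1 O.
Implicit hydrogens by atom environment:
  5 × C: 1 H each → 5
  3 × C: 3 H each → 9
  1 × C: 2 H
  1 × C: no H
  1 × O: no H
  Total hydrogens = 16.
Molecular formula: C10H16O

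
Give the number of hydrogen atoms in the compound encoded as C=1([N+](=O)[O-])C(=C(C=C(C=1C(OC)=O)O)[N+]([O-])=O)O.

6

Hydrogens are implicit in SMILES; fill each atom to its normal valence:
  5 × C (aromatic): no H
  4 × O: no H
  2 × N (charge +1): no H
  2 × O: 1 H each → 2
  2 × O (charge -1): no H
  1 × C: 3 H
  1 × C (aromatic): 1 H
  1 × C: no H
  Total hydrogens = 6.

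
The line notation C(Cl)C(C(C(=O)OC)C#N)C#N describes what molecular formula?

C7H7ClN2O2

Heavy atoms from the SMILES: 7 C, 1 Cl, 2 N, 2 O.
Implicit hydrogens by atom environment:
  3 × C: no H
  2 × C: 1 H each → 2
  2 × N: no H
  2 × O: no H
  1 × C: 3 H
  1 × C: 2 H
  1 × Cl: no H
  Total hydrogens = 7.
Molecular formula: C7H7ClN2O2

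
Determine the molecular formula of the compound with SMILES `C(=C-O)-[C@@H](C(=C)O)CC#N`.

Heavy atoms from the SMILES: 7 C, 1 N, 2 O.
Implicit hydrogens by atom environment:
  3 × C: 1 H each → 3
  2 × C: 2 H each → 4
  2 × C: no H
  2 × O: 1 H each → 2
  1 × N: no H
  Total hydrogens = 9.
Molecular formula: C7H9NO2

C7H9NO2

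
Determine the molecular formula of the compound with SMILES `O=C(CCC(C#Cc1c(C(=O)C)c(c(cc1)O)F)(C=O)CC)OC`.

Heavy atoms from the SMILES: 18 C, 1 F, 5 O.
Implicit hydrogens by atom environment:
  5 × C: no H
  4 × C (aromatic): no H
  4 × O: no H
  3 × C: 3 H each → 9
  3 × C: 2 H each → 6
  2 × C (aromatic): 1 H each → 2
  1 × C: 1 H
  1 × F: no H
  1 × O: 1 H
  Total hydrogens = 19.
Molecular formula: C18H19FO5

C18H19FO5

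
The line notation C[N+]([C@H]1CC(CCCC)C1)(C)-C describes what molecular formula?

Heavy atoms from the SMILES: 11 C, 1 N.
Implicit hydrogens by atom environment:
  5 × C: 2 H each → 10
  4 × C: 3 H each → 12
  2 × C: 1 H each → 2
  1 × N (charge +1): no H
  Total hydrogens = 24.
Net charge +1.
Molecular formula: C11H24N+

C11H24N+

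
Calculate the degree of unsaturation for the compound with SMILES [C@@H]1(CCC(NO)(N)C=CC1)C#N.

Molecular formula from the SMILES: C8H13N3O.
DoU = (2C + 2 + N − H − X)/2 = (2·8 + 2 + 3 − 13 − 0)/2 = 8/2 = 4.
(Structurally: 1 ring(s) + 3 π bond(s) = 4.)

4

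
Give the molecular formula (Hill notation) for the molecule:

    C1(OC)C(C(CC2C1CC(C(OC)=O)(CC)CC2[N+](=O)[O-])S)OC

C16H27NO6S

Heavy atoms from the SMILES: 16 C, 1 N, 6 O, 1 S.
Implicit hydrogens by atom environment:
  6 × C: 1 H each → 6
  5 × O: no H
  4 × C: 3 H each → 12
  4 × C: 2 H each → 8
  2 × C: no H
  1 × N (charge +1): no H
  1 × O (charge -1): no H
  1 × S: 1 H
  Total hydrogens = 27.
Molecular formula: C16H27NO6S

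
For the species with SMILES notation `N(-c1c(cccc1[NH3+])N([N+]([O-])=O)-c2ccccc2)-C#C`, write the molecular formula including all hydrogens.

Heavy atoms from the SMILES: 14 C, 4 N, 2 O.
Implicit hydrogens by atom environment:
  8 × C (aromatic): 1 H each → 8
  4 × C (aromatic): no H
  1 × C: 1 H
  1 × C: no H
  1 × N (charge +1): 3 H
  1 × N: 1 H
  1 × N: no H
  1 × N (charge +1): no H
  1 × O: no H
  1 × O (charge -1): no H
  Total hydrogens = 13.
Net charge +1.
Molecular formula: C14H13N4O2+

C14H13N4O2+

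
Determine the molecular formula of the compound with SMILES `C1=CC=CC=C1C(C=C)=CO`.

Heavy atoms from the SMILES: 10 C, 1 O.
Implicit hydrogens by atom environment:
  5 × C (aromatic): 1 H each → 5
  2 × C: 1 H each → 2
  1 × C: 2 H
  1 × C: no H
  1 × C (aromatic): no H
  1 × O: 1 H
  Total hydrogens = 10.
Molecular formula: C10H10O

C10H10O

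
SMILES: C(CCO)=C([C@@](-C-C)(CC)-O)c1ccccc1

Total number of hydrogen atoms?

Hydrogens are implicit in SMILES; fill each atom to its normal valence:
  5 × C (aromatic): 1 H each → 5
  4 × C: 2 H each → 8
  2 × C: 3 H each → 6
  2 × C: no H
  2 × O: 1 H each → 2
  1 × C: 1 H
  1 × C (aromatic): no H
  Total hydrogens = 22.

22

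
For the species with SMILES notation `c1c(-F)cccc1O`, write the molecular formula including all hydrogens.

C6H5FO

Heavy atoms from the SMILES: 6 C, 1 F, 1 O.
Implicit hydrogens by atom environment:
  4 × C (aromatic): 1 H each → 4
  2 × C (aromatic): no H
  1 × F: no H
  1 × O: 1 H
  Total hydrogens = 5.
Molecular formula: C6H5FO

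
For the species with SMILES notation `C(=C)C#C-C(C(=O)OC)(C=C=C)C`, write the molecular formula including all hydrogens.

Heavy atoms from the SMILES: 11 C, 2 O.
Implicit hydrogens by atom environment:
  5 × C: no H
  2 × C: 3 H each → 6
  2 × C: 2 H each → 4
  2 × C: 1 H each → 2
  2 × O: no H
  Total hydrogens = 12.
Molecular formula: C11H12O2

C11H12O2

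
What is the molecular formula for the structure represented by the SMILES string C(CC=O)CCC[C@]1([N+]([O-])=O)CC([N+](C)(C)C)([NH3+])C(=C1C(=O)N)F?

[C15H27FN4O4]2+

Heavy atoms from the SMILES: 15 C, 1 F, 4 N, 4 O.
Implicit hydrogens by atom environment:
  6 × C: 2 H each → 12
  5 × C: no H
  3 × C: 3 H each → 9
  3 × O: no H
  2 × N (charge +1): no H
  1 × C: 1 H
  1 × F: no H
  1 × N (charge +1): 3 H
  1 × N: 2 H
  1 × O (charge -1): no H
  Total hydrogens = 27.
Net charge +2.
Molecular formula: [C15H27FN4O4]2+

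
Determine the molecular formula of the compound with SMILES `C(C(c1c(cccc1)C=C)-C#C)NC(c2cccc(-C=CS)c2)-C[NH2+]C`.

Heavy atoms from the SMILES: 23 C, 2 N, 1 S.
Implicit hydrogens by atom environment:
  8 × C (aromatic): 1 H each → 8
  6 × C: 1 H each → 6
  4 × C (aromatic): no H
  3 × C: 2 H each → 6
  1 × C: 3 H
  1 × C: no H
  1 × N (charge +1): 2 H
  1 × N: 1 H
  1 × S: 1 H
  Total hydrogens = 27.
Net charge +1.
Molecular formula: C23H27N2S+

C23H27N2S+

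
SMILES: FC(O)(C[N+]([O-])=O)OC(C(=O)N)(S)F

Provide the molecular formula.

C4H6F2N2O5S

Heavy atoms from the SMILES: 4 C, 2 F, 2 N, 5 O, 1 S.
Implicit hydrogens by atom environment:
  3 × C: no H
  3 × O: no H
  2 × F: no H
  1 × C: 2 H
  1 × N: 2 H
  1 × N (charge +1): no H
  1 × O: 1 H
  1 × O (charge -1): no H
  1 × S: 1 H
  Total hydrogens = 6.
Molecular formula: C4H6F2N2O5S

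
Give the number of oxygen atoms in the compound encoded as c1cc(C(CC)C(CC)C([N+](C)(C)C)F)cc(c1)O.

The symbol for oxygen appears 1 time in the SMILES.

1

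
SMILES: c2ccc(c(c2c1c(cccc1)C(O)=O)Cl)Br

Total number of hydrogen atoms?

8

Hydrogens are implicit in SMILES; fill each atom to its normal valence:
  7 × C (aromatic): 1 H each → 7
  5 × C (aromatic): no H
  1 × Br: no H
  1 × C: no H
  1 × Cl: no H
  1 × O: 1 H
  1 × O: no H
  Total hydrogens = 8.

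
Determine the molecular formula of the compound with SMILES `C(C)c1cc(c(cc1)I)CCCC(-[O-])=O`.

C12H14IO2-

Heavy atoms from the SMILES: 12 C, 1 I, 2 O.
Implicit hydrogens by atom environment:
  4 × C: 2 H each → 8
  3 × C (aromatic): 1 H each → 3
  3 × C (aromatic): no H
  1 × C: 3 H
  1 × C: no H
  1 × I: no H
  1 × O: no H
  1 × O (charge -1): no H
  Total hydrogens = 14.
Net charge -1.
Molecular formula: C12H14IO2-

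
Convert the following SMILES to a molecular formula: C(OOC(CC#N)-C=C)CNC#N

Heavy atoms from the SMILES: 8 C, 3 N, 2 O.
Implicit hydrogens by atom environment:
  4 × C: 2 H each → 8
  2 × C: 1 H each → 2
  2 × C: no H
  2 × N: no H
  2 × O: no H
  1 × N: 1 H
  Total hydrogens = 11.
Molecular formula: C8H11N3O2

C8H11N3O2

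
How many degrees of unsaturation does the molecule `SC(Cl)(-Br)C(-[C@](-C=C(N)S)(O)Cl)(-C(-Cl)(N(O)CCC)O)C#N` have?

3

Molecular formula from the SMILES: C10H15BrCl3N3O3S2.
DoU = (2C + 2 + N − H − X)/2 = (2·10 + 2 + 3 − 15 − 4)/2 = 6/2 = 3.
(Structurally: 0 ring(s) + 3 π bond(s) = 3.)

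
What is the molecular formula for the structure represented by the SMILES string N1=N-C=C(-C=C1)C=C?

Heavy atoms from the SMILES: 6 C, 2 N.
Implicit hydrogens by atom environment:
  3 × C (aromatic): 1 H each → 3
  2 × N (aromatic): no H
  1 × C: 2 H
  1 × C: 1 H
  1 × C (aromatic): no H
  Total hydrogens = 6.
Molecular formula: C6H6N2

C6H6N2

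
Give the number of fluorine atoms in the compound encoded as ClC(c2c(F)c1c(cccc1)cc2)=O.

1

The symbol for fluorine appears 1 time in the SMILES.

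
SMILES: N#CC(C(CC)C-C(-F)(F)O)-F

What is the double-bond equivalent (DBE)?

Molecular formula from the SMILES: C7H10F3NO.
DoU = (2C + 2 + N − H − X)/2 = (2·7 + 2 + 1 − 10 − 3)/2 = 4/2 = 2.
(Structurally: 0 ring(s) + 2 π bond(s) = 2.)

2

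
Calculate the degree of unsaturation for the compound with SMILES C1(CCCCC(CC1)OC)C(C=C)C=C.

3

Molecular formula from the SMILES: C14H24O.
DoU = (2C + 2 + N − H − X)/2 = (2·14 + 2 + 0 − 24 − 0)/2 = 6/2 = 3.
(Structurally: 1 ring(s) + 2 π bond(s) = 3.)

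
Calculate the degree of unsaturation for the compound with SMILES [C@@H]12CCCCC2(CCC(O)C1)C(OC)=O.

3

Molecular formula from the SMILES: C12H20O3.
DoU = (2C + 2 + N − H − X)/2 = (2·12 + 2 + 0 − 20 − 0)/2 = 6/2 = 3.
(Structurally: 2 ring(s) + 1 π bond(s) = 3.)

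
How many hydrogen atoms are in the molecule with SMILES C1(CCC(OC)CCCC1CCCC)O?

Hydrogens are implicit in SMILES; fill each atom to its normal valence:
  8 × C: 2 H each → 16
  3 × C: 1 H each → 3
  2 × C: 3 H each → 6
  1 × O: 1 H
  1 × O: no H
  Total hydrogens = 26.

26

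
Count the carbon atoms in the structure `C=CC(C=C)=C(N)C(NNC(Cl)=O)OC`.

The symbol for carbon appears 9 times in the SMILES. (Cl is a single chlorine, not C + l.)

9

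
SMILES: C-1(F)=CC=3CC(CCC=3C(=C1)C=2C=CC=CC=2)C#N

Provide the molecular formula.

C17H14FN

Heavy atoms from the SMILES: 17 C, 1 F, 1 N.
Implicit hydrogens by atom environment:
  7 × C (aromatic): 1 H each → 7
  5 × C (aromatic): no H
  3 × C: 2 H each → 6
  1 × C: 1 H
  1 × C: no H
  1 × F: no H
  1 × N: no H
  Total hydrogens = 14.
Molecular formula: C17H14FN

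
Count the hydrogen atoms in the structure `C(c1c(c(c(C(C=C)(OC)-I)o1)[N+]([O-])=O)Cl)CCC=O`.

13

Hydrogens are implicit in SMILES; fill each atom to its normal valence:
  4 × C: 2 H each → 8
  4 × C (aromatic): no H
  3 × O: no H
  2 × C: 1 H each → 2
  1 × C: 3 H
  1 × C: no H
  1 × Cl: no H
  1 × I: no H
  1 × N (charge +1): no H
  1 × O (aromatic): no H
  1 × O (charge -1): no H
  Total hydrogens = 13.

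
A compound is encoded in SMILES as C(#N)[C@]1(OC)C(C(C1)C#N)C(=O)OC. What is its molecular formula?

C9H10N2O3

Heavy atoms from the SMILES: 9 C, 2 N, 3 O.
Implicit hydrogens by atom environment:
  4 × C: no H
  3 × O: no H
  2 × C: 3 H each → 6
  2 × C: 1 H each → 2
  2 × N: no H
  1 × C: 2 H
  Total hydrogens = 10.
Molecular formula: C9H10N2O3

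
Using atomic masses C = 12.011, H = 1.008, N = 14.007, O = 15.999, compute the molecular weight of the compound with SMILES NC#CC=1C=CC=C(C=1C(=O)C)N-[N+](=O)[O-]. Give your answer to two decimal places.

Molecular formula: C10H9N3O3.
M = 10×12.011 + 9×1.008 + 3×14.007 + 3×15.999 = 219.20 g/mol.

219.20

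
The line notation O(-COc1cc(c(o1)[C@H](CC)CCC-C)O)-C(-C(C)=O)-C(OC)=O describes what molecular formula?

C17H26O7

Heavy atoms from the SMILES: 17 C, 7 O.
Implicit hydrogens by atom environment:
  5 × C: 2 H each → 10
  5 × O: no H
  4 × C: 3 H each → 12
  3 × C (aromatic): no H
  2 × C: 1 H each → 2
  2 × C: no H
  1 × C (aromatic): 1 H
  1 × O: 1 H
  1 × O (aromatic): no H
  Total hydrogens = 26.
Molecular formula: C17H26O7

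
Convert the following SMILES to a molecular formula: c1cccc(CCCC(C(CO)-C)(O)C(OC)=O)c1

C15H22O4

Heavy atoms from the SMILES: 15 C, 4 O.
Implicit hydrogens by atom environment:
  5 × C (aromatic): 1 H each → 5
  4 × C: 2 H each → 8
  2 × C: 3 H each → 6
  2 × C: no H
  2 × O: 1 H each → 2
  2 × O: no H
  1 × C: 1 H
  1 × C (aromatic): no H
  Total hydrogens = 22.
Molecular formula: C15H22O4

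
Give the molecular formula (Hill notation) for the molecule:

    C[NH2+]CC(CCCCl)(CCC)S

Heavy atoms from the SMILES: 9 C, 1 Cl, 1 N, 1 S.
Implicit hydrogens by atom environment:
  6 × C: 2 H each → 12
  2 × C: 3 H each → 6
  1 × C: no H
  1 × Cl: no H
  1 × N (charge +1): 2 H
  1 × S: 1 H
  Total hydrogens = 21.
Net charge +1.
Molecular formula: C9H21ClNS+

C9H21ClNS+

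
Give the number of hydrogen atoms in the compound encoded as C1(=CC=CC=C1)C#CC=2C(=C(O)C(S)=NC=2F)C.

Hydrogens are implicit in SMILES; fill each atom to its normal valence:
  6 × C (aromatic): no H
  5 × C (aromatic): 1 H each → 5
  2 × C: no H
  1 × C: 3 H
  1 × F: no H
  1 × N (aromatic): no H
  1 × O: 1 H
  1 × S: 1 H
  Total hydrogens = 10.

10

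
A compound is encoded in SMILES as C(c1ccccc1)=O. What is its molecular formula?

Heavy atoms from the SMILES: 7 C, 1 O.
Implicit hydrogens by atom environment:
  5 × C (aromatic): 1 H each → 5
  1 × C: 1 H
  1 × C (aromatic): no H
  1 × O: no H
  Total hydrogens = 6.
Molecular formula: C7H6O

C7H6O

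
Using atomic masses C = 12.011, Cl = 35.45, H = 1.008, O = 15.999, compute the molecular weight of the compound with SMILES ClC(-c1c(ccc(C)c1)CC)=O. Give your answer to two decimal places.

Molecular formula: C10H11ClO.
M = 10×12.011 + 1×35.45 + 11×1.008 + 1×15.999 = 182.65 g/mol.

182.65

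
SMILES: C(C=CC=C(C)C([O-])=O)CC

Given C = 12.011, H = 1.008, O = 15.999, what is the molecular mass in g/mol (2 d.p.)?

153.20

Molecular formula: C9H13O2-.
M = 9×12.011 + 13×1.008 + 2×15.999 = 153.20 g/mol.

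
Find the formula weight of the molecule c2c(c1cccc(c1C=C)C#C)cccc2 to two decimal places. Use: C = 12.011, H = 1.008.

Molecular formula: C16H12.
M = 16×12.011 + 12×1.008 = 204.27 g/mol.

204.27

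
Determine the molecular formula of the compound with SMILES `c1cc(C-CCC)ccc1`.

Heavy atoms from the SMILES: 10 C.
Implicit hydrogens by atom environment:
  5 × C (aromatic): 1 H each → 5
  3 × C: 2 H each → 6
  1 × C: 3 H
  1 × C (aromatic): no H
  Total hydrogens = 14.
Molecular formula: C10H14

C10H14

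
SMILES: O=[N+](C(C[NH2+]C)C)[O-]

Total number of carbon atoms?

4

The symbol for carbon appears 4 times in the SMILES.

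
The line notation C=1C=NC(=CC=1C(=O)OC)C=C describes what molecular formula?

C9H9NO2

Heavy atoms from the SMILES: 9 C, 1 N, 2 O.
Implicit hydrogens by atom environment:
  3 × C (aromatic): 1 H each → 3
  2 × C (aromatic): no H
  2 × O: no H
  1 × C: 3 H
  1 × C: 2 H
  1 × C: 1 H
  1 × C: no H
  1 × N (aromatic): no H
  Total hydrogens = 9.
Molecular formula: C9H9NO2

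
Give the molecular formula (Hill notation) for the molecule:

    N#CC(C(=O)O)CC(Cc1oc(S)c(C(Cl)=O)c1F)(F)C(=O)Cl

C12H7Cl2F2NO5S

Heavy atoms from the SMILES: 12 C, 2 Cl, 2 F, 1 N, 5 O, 1 S.
Implicit hydrogens by atom environment:
  5 × C: no H
  4 × C (aromatic): no H
  3 × O: no H
  2 × C: 2 H each → 4
  2 × Cl: no H
  2 × F: no H
  1 × C: 1 H
  1 × N: no H
  1 × O: 1 H
  1 × O (aromatic): no H
  1 × S: 1 H
  Total hydrogens = 7.
Molecular formula: C12H7Cl2F2NO5S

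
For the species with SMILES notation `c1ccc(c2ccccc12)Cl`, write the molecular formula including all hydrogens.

Heavy atoms from the SMILES: 10 C, 1 Cl.
Implicit hydrogens by atom environment:
  7 × C (aromatic): 1 H each → 7
  3 × C (aromatic): no H
  1 × Cl: no H
  Total hydrogens = 7.
Molecular formula: C10H7Cl

C10H7Cl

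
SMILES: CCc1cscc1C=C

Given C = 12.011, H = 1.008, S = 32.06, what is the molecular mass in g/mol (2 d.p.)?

Molecular formula: C8H10S.
M = 8×12.011 + 10×1.008 + 1×32.06 = 138.23 g/mol.

138.23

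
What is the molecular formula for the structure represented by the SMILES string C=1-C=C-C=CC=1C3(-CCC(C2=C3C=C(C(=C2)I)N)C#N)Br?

Heavy atoms from the SMILES: 1 Br, 17 C, 1 I, 2 N.
Implicit hydrogens by atom environment:
  7 × C (aromatic): 1 H each → 7
  5 × C (aromatic): no H
  2 × C: 2 H each → 4
  2 × C: no H
  1 × Br: no H
  1 × C: 1 H
  1 × I: no H
  1 × N: 2 H
  1 × N: no H
  Total hydrogens = 14.
Molecular formula: C17H14BrIN2

C17H14BrIN2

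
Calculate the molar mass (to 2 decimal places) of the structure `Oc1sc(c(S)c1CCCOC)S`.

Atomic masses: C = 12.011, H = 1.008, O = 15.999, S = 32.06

Molecular formula: C8H12O2S3.
M = 8×12.011 + 12×1.008 + 2×15.999 + 3×32.06 = 236.36 g/mol.

236.36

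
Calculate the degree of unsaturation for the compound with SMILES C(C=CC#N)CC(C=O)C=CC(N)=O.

Molecular formula from the SMILES: C10H12N2O2.
DoU = (2C + 2 + N − H − X)/2 = (2·10 + 2 + 2 − 12 − 0)/2 = 12/2 = 6.
(Structurally: 0 ring(s) + 6 π bond(s) = 6.)

6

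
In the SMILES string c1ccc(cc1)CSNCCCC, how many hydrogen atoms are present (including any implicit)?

Hydrogens are implicit in SMILES; fill each atom to its normal valence:
  5 × C (aromatic): 1 H each → 5
  4 × C: 2 H each → 8
  1 × C: 3 H
  1 × C (aromatic): no H
  1 × N: 1 H
  1 × S: no H
  Total hydrogens = 17.

17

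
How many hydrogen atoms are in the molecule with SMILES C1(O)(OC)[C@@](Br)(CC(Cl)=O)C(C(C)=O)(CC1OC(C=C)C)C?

22

Hydrogens are implicit in SMILES; fill each atom to its normal valence:
  5 × C: no H
  4 × C: 3 H each → 12
  4 × O: no H
  3 × C: 2 H each → 6
  3 × C: 1 H each → 3
  1 × Br: no H
  1 × Cl: no H
  1 × O: 1 H
  Total hydrogens = 22.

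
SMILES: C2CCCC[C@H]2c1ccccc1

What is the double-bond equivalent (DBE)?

Molecular formula from the SMILES: C12H16.
DoU = (2C + 2 + N − H − X)/2 = (2·12 + 2 + 0 − 16 − 0)/2 = 10/2 = 5.
(Structurally: 2 ring(s) + 3 π bond(s) = 5.)

5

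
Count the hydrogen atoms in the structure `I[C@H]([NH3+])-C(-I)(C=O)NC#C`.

7

Hydrogens are implicit in SMILES; fill each atom to its normal valence:
  3 × C: 1 H each → 3
  2 × C: no H
  2 × I: no H
  1 × N (charge +1): 3 H
  1 × N: 1 H
  1 × O: no H
  Total hydrogens = 7.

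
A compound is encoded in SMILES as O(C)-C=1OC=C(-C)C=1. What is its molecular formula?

Heavy atoms from the SMILES: 6 C, 2 O.
Implicit hydrogens by atom environment:
  2 × C: 3 H each → 6
  2 × C (aromatic): 1 H each → 2
  2 × C (aromatic): no H
  1 × O (aromatic): no H
  1 × O: no H
  Total hydrogens = 8.
Molecular formula: C6H8O2

C6H8O2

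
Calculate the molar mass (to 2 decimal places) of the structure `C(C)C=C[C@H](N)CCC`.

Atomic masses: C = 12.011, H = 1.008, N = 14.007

127.23

Molecular formula: C8H17N.
M = 8×12.011 + 17×1.008 + 1×14.007 = 127.23 g/mol.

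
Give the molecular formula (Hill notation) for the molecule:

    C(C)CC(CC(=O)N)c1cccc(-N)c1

Heavy atoms from the SMILES: 12 C, 2 N, 1 O.
Implicit hydrogens by atom environment:
  4 × C (aromatic): 1 H each → 4
  3 × C: 2 H each → 6
  2 × C (aromatic): no H
  2 × N: 2 H each → 4
  1 × C: 3 H
  1 × C: 1 H
  1 × C: no H
  1 × O: no H
  Total hydrogens = 18.
Molecular formula: C12H18N2O

C12H18N2O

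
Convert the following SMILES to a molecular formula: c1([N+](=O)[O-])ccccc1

Heavy atoms from the SMILES: 6 C, 1 N, 2 O.
Implicit hydrogens by atom environment:
  5 × C (aromatic): 1 H each → 5
  1 × C (aromatic): no H
  1 × N (charge +1): no H
  1 × O: no H
  1 × O (charge -1): no H
  Total hydrogens = 5.
Molecular formula: C6H5NO2

C6H5NO2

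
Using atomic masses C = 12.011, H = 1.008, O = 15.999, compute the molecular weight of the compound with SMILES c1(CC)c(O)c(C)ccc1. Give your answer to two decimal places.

Molecular formula: C9H12O.
M = 9×12.011 + 12×1.008 + 1×15.999 = 136.19 g/mol.

136.19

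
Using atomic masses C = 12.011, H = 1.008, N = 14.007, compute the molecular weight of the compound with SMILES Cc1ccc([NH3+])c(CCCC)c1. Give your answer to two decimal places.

164.27

Molecular formula: C11H18N+.
M = 11×12.011 + 18×1.008 + 1×14.007 = 164.27 g/mol.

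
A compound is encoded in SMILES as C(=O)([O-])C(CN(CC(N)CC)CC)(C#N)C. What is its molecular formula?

C11H20N3O2-

Heavy atoms from the SMILES: 11 C, 3 N, 2 O.
Implicit hydrogens by atom environment:
  4 × C: 2 H each → 8
  3 × C: 3 H each → 9
  3 × C: no H
  2 × N: no H
  1 × C: 1 H
  1 × N: 2 H
  1 × O: no H
  1 × O (charge -1): no H
  Total hydrogens = 20.
Net charge -1.
Molecular formula: C11H20N3O2-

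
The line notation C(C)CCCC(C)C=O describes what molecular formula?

Heavy atoms from the SMILES: 8 C, 1 O.
Implicit hydrogens by atom environment:
  4 × C: 2 H each → 8
  2 × C: 3 H each → 6
  2 × C: 1 H each → 2
  1 × O: no H
  Total hydrogens = 16.
Molecular formula: C8H16O

C8H16O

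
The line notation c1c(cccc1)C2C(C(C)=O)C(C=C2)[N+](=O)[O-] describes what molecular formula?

Heavy atoms from the SMILES: 13 C, 1 N, 3 O.
Implicit hydrogens by atom environment:
  5 × C: 1 H each → 5
  5 × C (aromatic): 1 H each → 5
  2 × O: no H
  1 × C: 3 H
  1 × C (aromatic): no H
  1 × C: no H
  1 × N (charge +1): no H
  1 × O (charge -1): no H
  Total hydrogens = 13.
Molecular formula: C13H13NO3

C13H13NO3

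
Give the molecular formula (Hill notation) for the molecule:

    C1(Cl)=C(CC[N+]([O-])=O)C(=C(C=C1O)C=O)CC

Heavy atoms from the SMILES: 11 C, 1 Cl, 1 N, 4 O.
Implicit hydrogens by atom environment:
  5 × C (aromatic): no H
  3 × C: 2 H each → 6
  2 × O: no H
  1 × C: 3 H
  1 × C (aromatic): 1 H
  1 × C: 1 H
  1 × Cl: no H
  1 × N (charge +1): no H
  1 × O: 1 H
  1 × O (charge -1): no H
  Total hydrogens = 12.
Molecular formula: C11H12ClNO4

C11H12ClNO4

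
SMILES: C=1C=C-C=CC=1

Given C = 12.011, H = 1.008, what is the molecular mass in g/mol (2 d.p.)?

Molecular formula: C6H6.
M = 6×12.011 + 6×1.008 = 78.11 g/mol.

78.11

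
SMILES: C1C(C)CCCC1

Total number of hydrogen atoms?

Hydrogens are implicit in SMILES; fill each atom to its normal valence:
  5 × C: 2 H each → 10
  1 × C: 3 H
  1 × C: 1 H
  Total hydrogens = 14.

14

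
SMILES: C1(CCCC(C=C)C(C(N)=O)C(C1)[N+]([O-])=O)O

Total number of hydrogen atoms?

18

Hydrogens are implicit in SMILES; fill each atom to its normal valence:
  5 × C: 2 H each → 10
  5 × C: 1 H each → 5
  2 × O: no H
  1 × C: no H
  1 × N: 2 H
  1 × N (charge +1): no H
  1 × O: 1 H
  1 × O (charge -1): no H
  Total hydrogens = 18.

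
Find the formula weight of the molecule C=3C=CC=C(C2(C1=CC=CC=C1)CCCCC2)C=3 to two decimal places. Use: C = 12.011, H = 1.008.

236.36

Molecular formula: C18H20.
M = 18×12.011 + 20×1.008 = 236.36 g/mol.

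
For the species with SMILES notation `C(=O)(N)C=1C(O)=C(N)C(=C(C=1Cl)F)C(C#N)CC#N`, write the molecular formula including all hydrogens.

C11H8ClFN4O2

Heavy atoms from the SMILES: 11 C, 1 Cl, 1 F, 4 N, 2 O.
Implicit hydrogens by atom environment:
  6 × C (aromatic): no H
  3 × C: no H
  2 × N: 2 H each → 4
  2 × N: no H
  1 × C: 2 H
  1 × C: 1 H
  1 × Cl: no H
  1 × F: no H
  1 × O: 1 H
  1 × O: no H
  Total hydrogens = 8.
Molecular formula: C11H8ClFN4O2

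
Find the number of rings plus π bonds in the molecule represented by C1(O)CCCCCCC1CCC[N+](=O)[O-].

2

Molecular formula from the SMILES: C11H21NO3.
DoU = (2C + 2 + N − H − X)/2 = (2·11 + 2 + 1 − 21 − 0)/2 = 4/2 = 2.
(Structurally: 1 ring(s) + 1 π bond(s) = 2.)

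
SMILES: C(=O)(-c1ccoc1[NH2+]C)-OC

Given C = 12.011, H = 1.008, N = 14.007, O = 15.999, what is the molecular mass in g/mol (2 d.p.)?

Molecular formula: C7H10NO3+.
M = 7×12.011 + 10×1.008 + 1×14.007 + 3×15.999 = 156.16 g/mol.

156.16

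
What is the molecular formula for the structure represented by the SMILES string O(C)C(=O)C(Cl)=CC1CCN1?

Heavy atoms from the SMILES: 7 C, 1 Cl, 1 N, 2 O.
Implicit hydrogens by atom environment:
  2 × C: 2 H each → 4
  2 × C: 1 H each → 2
  2 × C: no H
  2 × O: no H
  1 × C: 3 H
  1 × Cl: no H
  1 × N: 1 H
  Total hydrogens = 10.
Molecular formula: C7H10ClNO2

C7H10ClNO2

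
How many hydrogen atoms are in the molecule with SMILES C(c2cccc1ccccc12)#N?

7

Hydrogens are implicit in SMILES; fill each atom to its normal valence:
  7 × C (aromatic): 1 H each → 7
  3 × C (aromatic): no H
  1 × C: no H
  1 × N: no H
  Total hydrogens = 7.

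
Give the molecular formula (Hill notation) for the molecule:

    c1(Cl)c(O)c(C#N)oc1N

Heavy atoms from the SMILES: 5 C, 1 Cl, 2 N, 2 O.
Implicit hydrogens by atom environment:
  4 × C (aromatic): no H
  1 × C: no H
  1 × Cl: no H
  1 × N: 2 H
  1 × N: no H
  1 × O: 1 H
  1 × O (aromatic): no H
  Total hydrogens = 3.
Molecular formula: C5H3ClN2O2

C5H3ClN2O2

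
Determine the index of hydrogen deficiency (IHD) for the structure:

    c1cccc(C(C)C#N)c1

6

Molecular formula from the SMILES: C9H9N.
DoU = (2C + 2 + N − H − X)/2 = (2·9 + 2 + 1 − 9 − 0)/2 = 12/2 = 6.
(Structurally: 1 ring(s) + 5 π bond(s) = 6.)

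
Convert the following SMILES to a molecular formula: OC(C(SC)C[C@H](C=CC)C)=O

C9H16O2S

Heavy atoms from the SMILES: 9 C, 2 O, 1 S.
Implicit hydrogens by atom environment:
  4 × C: 1 H each → 4
  3 × C: 3 H each → 9
  1 × C: 2 H
  1 × C: no H
  1 × O: 1 H
  1 × O: no H
  1 × S: no H
  Total hydrogens = 16.
Molecular formula: C9H16O2S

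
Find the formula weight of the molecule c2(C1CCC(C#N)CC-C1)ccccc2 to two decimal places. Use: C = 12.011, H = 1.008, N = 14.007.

199.30

Molecular formula: C14H17N.
M = 14×12.011 + 17×1.008 + 1×14.007 = 199.30 g/mol.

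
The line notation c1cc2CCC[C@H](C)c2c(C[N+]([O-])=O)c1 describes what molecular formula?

C12H15NO2

Heavy atoms from the SMILES: 12 C, 1 N, 2 O.
Implicit hydrogens by atom environment:
  4 × C: 2 H each → 8
  3 × C (aromatic): 1 H each → 3
  3 × C (aromatic): no H
  1 × C: 3 H
  1 × C: 1 H
  1 × N (charge +1): no H
  1 × O: no H
  1 × O (charge -1): no H
  Total hydrogens = 15.
Molecular formula: C12H15NO2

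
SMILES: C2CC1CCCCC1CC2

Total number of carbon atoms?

The symbol for carbon appears 10 times in the SMILES.

10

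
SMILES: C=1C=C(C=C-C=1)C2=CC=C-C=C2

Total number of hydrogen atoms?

Hydrogens are implicit in SMILES; fill each atom to its normal valence:
  10 × C (aromatic): 1 H each → 10
  2 × C (aromatic): no H
  Total hydrogens = 10.

10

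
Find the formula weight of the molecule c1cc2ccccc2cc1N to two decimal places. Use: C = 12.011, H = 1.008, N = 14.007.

Molecular formula: C10H9N.
M = 10×12.011 + 9×1.008 + 1×14.007 = 143.19 g/mol.

143.19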